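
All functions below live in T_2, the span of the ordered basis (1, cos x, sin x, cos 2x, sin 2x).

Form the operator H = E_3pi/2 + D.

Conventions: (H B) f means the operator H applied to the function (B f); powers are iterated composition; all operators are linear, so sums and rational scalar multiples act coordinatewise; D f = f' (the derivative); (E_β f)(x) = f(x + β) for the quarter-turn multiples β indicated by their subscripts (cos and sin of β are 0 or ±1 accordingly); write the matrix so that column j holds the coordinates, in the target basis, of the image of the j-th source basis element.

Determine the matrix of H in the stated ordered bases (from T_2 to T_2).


image of 1: 1
image of cos x: 0
image of sin x: 0
image of cos 2x: -cos 2x - 2sin 2x
image of sin 2x: 2cos 2x - sin 2x
each image's coordinates form column j of the matrix

the matrix is [[1, 0, 0, 0, 0]; [0, 0, 0, 0, 0]; [0, 0, 0, 0, 0]; [0, 0, 0, -1, 2]; [0, 0, 0, -2, -1]] (rows listed top to bottom)


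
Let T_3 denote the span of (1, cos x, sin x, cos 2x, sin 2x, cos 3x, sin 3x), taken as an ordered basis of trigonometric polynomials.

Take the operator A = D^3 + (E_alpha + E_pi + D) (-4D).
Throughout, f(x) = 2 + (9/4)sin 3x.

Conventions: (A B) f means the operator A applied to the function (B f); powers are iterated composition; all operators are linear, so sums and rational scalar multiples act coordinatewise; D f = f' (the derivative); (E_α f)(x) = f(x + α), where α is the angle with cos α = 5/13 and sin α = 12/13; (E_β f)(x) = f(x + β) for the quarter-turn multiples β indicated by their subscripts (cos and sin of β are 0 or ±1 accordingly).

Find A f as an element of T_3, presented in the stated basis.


g(x) = -(76815/8788)cos 3x + (155601/2197)sin 3x

D f = (27/4)cos 3x
D D f = -(81/4)sin 3x
D D D f = -(243/4)cos 3x
D f = (27/4)cos 3x
(-4D) f = -27cos 3x
E_alpha (-4D) f = (54945/2197)cos 3x - (22356/2197)sin 3x
E_pi (-4D) f = 27cos 3x
D (-4D) f = 81sin 3x
(E_alpha + E_pi + D) (-4D) f = (114264/2197)cos 3x + (155601/2197)sin 3x
(D^3 + (E_alpha + E_pi + D) (-4D)) f = -(76815/8788)cos 3x + (155601/2197)sin 3x


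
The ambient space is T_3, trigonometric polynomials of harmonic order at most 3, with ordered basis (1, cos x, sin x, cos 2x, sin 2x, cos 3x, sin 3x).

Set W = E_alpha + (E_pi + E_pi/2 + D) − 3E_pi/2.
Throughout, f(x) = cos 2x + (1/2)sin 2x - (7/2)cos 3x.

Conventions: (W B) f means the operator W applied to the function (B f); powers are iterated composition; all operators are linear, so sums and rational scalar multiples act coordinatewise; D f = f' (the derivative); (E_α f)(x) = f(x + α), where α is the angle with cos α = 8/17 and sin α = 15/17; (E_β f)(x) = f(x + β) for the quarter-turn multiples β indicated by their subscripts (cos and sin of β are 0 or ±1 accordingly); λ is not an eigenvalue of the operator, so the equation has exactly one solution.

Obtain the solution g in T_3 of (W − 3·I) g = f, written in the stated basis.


write g with unknown coordinates in the stated basis and equate coefficients in (W − 3·I) g = f
solving from the highest basis element down gives g = -(114/481)cos 2x + (295/962)sin 2x + (8589/24050)cos 3x - (16849/48100)sin 3x
check: W g = (139/481)cos 2x + (683/481)sin 2x - (29204/12025)cos 3x - (50547/48100)sin 3x
so W g − 3·g = cos 2x + (1/2)sin 2x - (7/2)cos 3x = f ✓

g(x) = -(114/481)cos 2x + (295/962)sin 2x + (8589/24050)cos 3x - (16849/48100)sin 3x


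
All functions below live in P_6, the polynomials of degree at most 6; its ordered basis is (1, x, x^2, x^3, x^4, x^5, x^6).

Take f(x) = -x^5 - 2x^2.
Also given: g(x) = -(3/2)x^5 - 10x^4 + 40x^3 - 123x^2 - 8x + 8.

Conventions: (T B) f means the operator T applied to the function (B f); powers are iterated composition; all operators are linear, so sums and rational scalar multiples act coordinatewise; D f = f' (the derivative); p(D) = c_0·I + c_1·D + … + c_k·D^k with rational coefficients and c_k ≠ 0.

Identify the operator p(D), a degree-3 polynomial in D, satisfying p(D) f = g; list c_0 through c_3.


D^0 f = -x^5 - 2x^2
D^1 f = -5x^4 - 4x
D^2 f = -20x^3 - 4
D^3 f = -60x^2
matching coefficients of g against c_0 f + c_1 Df + … from the top degree down determines the c_i
solution: c_0 = 3/2, c_1 = 2, c_2 = -2, c_3 = 2

p(D) = (3/2)·I + 2·D − 2·D^2 + 2·D^3, i.e. c_0 = 3/2, c_1 = 2, c_2 = -2, c_3 = 2


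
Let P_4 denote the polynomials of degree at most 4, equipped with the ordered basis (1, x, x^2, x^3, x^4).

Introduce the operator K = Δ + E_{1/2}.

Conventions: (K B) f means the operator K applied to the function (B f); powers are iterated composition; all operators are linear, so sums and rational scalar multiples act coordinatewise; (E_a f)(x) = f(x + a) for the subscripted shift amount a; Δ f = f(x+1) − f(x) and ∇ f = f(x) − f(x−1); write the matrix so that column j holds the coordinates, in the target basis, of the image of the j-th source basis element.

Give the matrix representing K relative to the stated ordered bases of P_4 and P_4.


image of 1: 1
image of x: x + 3/2
image of x^2: x^2 + 3x + 5/4
image of x^3: x^3 + (9/2)x^2 + (15/4)x + 9/8
image of x^4: x^4 + 6x^3 + (15/2)x^2 + (9/2)x + 17/16
each image's coordinates form column j of the matrix

the matrix is [[1, 3/2, 5/4, 9/8, 17/16]; [0, 1, 3, 15/4, 9/2]; [0, 0, 1, 9/2, 15/2]; [0, 0, 0, 1, 6]; [0, 0, 0, 0, 1]] (rows listed top to bottom)


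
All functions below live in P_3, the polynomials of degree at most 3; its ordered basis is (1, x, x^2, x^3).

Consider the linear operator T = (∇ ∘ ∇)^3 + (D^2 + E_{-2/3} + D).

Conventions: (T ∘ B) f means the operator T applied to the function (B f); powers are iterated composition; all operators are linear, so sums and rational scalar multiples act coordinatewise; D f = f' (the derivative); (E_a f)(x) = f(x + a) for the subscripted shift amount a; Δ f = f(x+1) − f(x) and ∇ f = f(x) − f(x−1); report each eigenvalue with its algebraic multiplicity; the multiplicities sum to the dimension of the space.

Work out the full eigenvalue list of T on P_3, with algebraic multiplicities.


λ = 1 (multiplicity 4)

image of 1: 1
image of x: x + 1/3
image of x^2: x^2 + (2/3)x + 22/9
image of x^3: x^3 + x^2 + (22/3)x - 8/27
the matrix is upper triangular; its diagonal is (1, 1, 1, 1)
for a triangular matrix the eigenvalues are the diagonal entries, with algebraic multiplicity their repetition count


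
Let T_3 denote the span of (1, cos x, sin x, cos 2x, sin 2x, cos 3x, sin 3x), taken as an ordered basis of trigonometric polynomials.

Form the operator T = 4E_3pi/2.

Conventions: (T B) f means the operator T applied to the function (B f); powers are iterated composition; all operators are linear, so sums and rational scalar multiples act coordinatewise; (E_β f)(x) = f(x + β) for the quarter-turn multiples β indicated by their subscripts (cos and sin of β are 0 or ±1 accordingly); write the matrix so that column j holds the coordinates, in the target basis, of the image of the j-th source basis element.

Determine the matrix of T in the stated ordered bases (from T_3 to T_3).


image of 1: 4
image of cos x: 4sin x
image of sin x: -4cos x
image of cos 2x: -4cos 2x
image of sin 2x: -4sin 2x
image of cos 3x: -4sin 3x
image of sin 3x: 4cos 3x
each image's coordinates form column j of the matrix

the matrix is [[4, 0, 0, 0, 0, 0, 0]; [0, 0, -4, 0, 0, 0, 0]; [0, 4, 0, 0, 0, 0, 0]; [0, 0, 0, -4, 0, 0, 0]; [0, 0, 0, 0, -4, 0, 0]; [0, 0, 0, 0, 0, 0, 4]; [0, 0, 0, 0, 0, -4, 0]] (rows listed top to bottom)


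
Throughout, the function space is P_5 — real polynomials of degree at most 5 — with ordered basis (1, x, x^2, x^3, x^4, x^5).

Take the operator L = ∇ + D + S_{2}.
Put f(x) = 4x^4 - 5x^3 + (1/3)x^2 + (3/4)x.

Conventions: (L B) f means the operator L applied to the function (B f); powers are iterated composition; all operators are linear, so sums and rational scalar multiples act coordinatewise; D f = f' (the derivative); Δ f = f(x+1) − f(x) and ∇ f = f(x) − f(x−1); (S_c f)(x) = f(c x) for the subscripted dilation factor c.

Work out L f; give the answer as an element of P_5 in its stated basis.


∇ f = 16x^3 - 39x^2 + (95/3)x - 103/12
D f = 16x^3 - 15x^2 + (2/3)x + 3/4
S_{2} f = 64x^4 - 40x^3 + (4/3)x^2 + (3/2)x
(∇ + D + S_{2}) f = 64x^4 - 8x^3 - (158/3)x^2 + (203/6)x - 47/6

g(x) = 64x^4 - 8x^3 - (158/3)x^2 + (203/6)x - 47/6


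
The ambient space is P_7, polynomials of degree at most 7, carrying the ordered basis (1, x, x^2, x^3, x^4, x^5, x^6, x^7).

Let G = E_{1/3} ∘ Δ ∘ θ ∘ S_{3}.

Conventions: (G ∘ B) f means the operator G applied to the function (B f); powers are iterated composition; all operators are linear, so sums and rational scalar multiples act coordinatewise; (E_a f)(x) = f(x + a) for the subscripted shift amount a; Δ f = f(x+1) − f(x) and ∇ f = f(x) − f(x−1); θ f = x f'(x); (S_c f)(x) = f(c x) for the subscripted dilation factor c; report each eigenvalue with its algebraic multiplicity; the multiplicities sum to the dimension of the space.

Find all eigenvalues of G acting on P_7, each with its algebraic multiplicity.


image of 1: 0
image of x: 3
image of x^2: 36x + 30
image of x^3: 243x^2 + 405x + 189
image of x^4: 1296x^3 + 3240x^2 + 3024x + 1020
image of x^5: 6075x^4 + 20250x^3 + 28350x^2 + 19125x + 5115
image of x^6: 26244x^5 + 109350x^4 + 204120x^3 + 206550x^2 + 110484x + 24570
image of x^7: 107163x^6 + 535815x^5 + 1250235x^4 + 1686825x^3 + 1353429x^2 + 601965x + 114681
the matrix is upper triangular; its diagonal is (0, 0, 0, 0, 0, 0, 0, 0)
for a triangular matrix the eigenvalues are the diagonal entries, with algebraic multiplicity their repetition count

λ = 0 (multiplicity 8)


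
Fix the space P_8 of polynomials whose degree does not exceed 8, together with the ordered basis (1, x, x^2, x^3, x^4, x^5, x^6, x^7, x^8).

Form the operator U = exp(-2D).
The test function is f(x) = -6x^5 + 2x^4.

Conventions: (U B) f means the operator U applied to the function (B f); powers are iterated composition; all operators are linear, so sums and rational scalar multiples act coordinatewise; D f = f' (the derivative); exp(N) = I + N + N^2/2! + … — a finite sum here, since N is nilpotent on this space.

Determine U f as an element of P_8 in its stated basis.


the result is g(x) = -6x^5 + 62x^4 - 256x^3 + 528x^2 - 544x + 224

order-1 term: 60x^4 - 16x^3
order-2 term: -240x^3 + 48x^2
order-3 term: 480x^2 - 64x
order-4 term: -480x + 32
order-5 term: 192
the series for exp(-2D) f terminates at order 5
exp(-2D) f = -6x^5 + 62x^4 - 256x^3 + 528x^2 - 544x + 224


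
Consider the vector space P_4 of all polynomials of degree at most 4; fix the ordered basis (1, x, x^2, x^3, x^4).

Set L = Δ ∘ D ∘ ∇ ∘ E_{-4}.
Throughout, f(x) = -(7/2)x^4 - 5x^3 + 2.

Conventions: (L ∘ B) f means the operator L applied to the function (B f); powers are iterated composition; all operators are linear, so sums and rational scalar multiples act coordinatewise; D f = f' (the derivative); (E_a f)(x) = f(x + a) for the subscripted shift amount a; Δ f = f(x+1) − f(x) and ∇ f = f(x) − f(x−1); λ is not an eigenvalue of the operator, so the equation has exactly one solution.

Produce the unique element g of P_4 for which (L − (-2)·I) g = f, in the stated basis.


write g with unknown coordinates in the stated basis and equate coefficients in (L − (-2)·I) g = f
solving from the highest basis element down gives g = -(7/4)x^4 - (5/2)x^3 + 21x - 151/2
check: L g = -42x + 153
so L g − (-2)·g = -(7/2)x^4 - 5x^3 + 2 = f ✓

the result is g(x) = -(7/4)x^4 - (5/2)x^3 + 21x - 151/2


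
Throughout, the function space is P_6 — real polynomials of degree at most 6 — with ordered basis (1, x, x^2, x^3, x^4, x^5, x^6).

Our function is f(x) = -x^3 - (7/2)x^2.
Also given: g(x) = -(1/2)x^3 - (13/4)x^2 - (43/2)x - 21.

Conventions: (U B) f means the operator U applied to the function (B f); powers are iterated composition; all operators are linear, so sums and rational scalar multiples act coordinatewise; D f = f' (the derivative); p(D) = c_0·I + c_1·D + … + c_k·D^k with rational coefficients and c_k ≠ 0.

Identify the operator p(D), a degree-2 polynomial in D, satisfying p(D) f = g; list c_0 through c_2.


D^0 f = -x^3 - (7/2)x^2
D^1 f = -3x^2 - 7x
D^2 f = -6x - 7
matching coefficients of g against c_0 f + c_1 Df + … from the top degree down determines the c_i
solution: c_0 = 1/2, c_1 = 1/2, c_2 = 3

c_0 = 1/2, c_1 = 1/2, c_2 = 3


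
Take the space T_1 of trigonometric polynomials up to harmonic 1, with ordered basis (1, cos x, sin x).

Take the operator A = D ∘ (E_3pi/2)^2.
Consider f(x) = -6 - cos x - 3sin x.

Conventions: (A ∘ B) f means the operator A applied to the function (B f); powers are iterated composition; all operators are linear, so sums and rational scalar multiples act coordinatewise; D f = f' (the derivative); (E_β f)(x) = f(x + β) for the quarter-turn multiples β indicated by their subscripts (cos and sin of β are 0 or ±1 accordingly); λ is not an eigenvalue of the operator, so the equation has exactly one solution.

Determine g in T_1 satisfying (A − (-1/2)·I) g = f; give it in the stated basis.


the result is g(x) = -12 - (14/5)cos x - (2/5)sin x

write g with unknown coordinates in the stated basis and equate coefficients in (A − (-1/2)·I) g = f
solving from the highest basis element down gives g = -12 - (14/5)cos x - (2/5)sin x
check: A g = (2/5)cos x - (14/5)sin x
so A g − (-1/2)·g = -6 - cos x - 3sin x = f ✓


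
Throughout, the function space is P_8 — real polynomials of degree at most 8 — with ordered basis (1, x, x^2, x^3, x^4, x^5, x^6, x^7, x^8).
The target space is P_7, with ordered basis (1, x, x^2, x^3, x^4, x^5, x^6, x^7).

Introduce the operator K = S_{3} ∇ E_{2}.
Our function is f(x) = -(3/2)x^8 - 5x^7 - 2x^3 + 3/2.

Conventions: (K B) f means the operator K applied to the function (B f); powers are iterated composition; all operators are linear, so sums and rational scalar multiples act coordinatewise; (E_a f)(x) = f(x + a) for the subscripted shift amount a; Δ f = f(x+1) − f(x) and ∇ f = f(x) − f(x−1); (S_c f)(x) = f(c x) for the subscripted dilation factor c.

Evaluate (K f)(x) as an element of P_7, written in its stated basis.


g(x) = -26244x^7 - 117369x^6 - 219429x^5 - 226800x^4 - 141183x^3 - 53163x^2 - 11241x - 2063/2

E_{2} f = -(3/2)x^8 - 29x^7 - 238x^6 - 1092x^5 - 3080x^4 - 5490x^3 - 6060x^2 - 3800x - 2077/2
∇ E_{2} f = -12x^7 - 161x^6 - 903x^5 - 2800x^4 - 5229x^3 - 5907x^2 - 3747x - 2063/2
S_{3} (∇ E_{2}) f = -26244x^7 - 117369x^6 - 219429x^5 - 226800x^4 - 141183x^3 - 53163x^2 - 11241x - 2063/2


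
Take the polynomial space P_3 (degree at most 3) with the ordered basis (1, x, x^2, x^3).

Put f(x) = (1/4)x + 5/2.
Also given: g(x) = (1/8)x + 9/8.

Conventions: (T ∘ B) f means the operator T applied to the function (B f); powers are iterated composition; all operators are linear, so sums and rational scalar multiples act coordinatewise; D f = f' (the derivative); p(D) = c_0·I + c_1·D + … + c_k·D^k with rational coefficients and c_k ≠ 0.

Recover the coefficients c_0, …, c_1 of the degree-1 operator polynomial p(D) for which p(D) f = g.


D^0 f = (1/4)x + 5/2
D^1 f = 1/4
matching coefficients of g against c_0 f + c_1 Df + … from the top degree down determines the c_i
solution: c_0 = 1/2, c_1 = -1/2

c_0 = 1/2, c_1 = -1/2


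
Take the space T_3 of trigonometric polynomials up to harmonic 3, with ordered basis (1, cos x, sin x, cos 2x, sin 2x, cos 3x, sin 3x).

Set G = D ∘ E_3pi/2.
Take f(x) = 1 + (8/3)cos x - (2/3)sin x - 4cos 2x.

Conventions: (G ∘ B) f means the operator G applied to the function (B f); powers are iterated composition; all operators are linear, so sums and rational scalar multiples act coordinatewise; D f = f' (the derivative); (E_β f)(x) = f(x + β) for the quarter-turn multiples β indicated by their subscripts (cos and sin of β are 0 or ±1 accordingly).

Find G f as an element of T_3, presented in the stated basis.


g(x) = (8/3)cos x - (2/3)sin x - 8sin 2x

E_3pi/2 f = 1 + (2/3)cos x + (8/3)sin x + 4cos 2x
D E_3pi/2 f = (8/3)cos x - (2/3)sin x - 8sin 2x


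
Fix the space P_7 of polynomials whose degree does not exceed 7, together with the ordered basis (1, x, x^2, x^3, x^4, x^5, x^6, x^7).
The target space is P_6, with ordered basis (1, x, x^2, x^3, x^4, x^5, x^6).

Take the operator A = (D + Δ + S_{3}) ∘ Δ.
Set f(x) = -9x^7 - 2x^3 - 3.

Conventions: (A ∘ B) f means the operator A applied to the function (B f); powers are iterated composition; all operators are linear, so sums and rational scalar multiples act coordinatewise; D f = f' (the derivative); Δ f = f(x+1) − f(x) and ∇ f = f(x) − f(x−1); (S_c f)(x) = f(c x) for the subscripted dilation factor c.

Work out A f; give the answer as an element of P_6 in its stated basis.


the result is g(x) = -45927x^6 - 46683x^5 - 28350x^4 - 14175x^3 - 8370x^2 - 4515x - 1226

Δ f = -63x^6 - 189x^5 - 315x^4 - 315x^3 - 195x^2 - 69x - 11
D Δ f = -378x^5 - 945x^4 - 1260x^3 - 945x^2 - 390x - 69
Δ Δ f = -378x^5 - 1890x^4 - 4410x^3 - 5670x^2 - 3918x - 1146
S_{3} Δ f = -45927x^6 - 45927x^5 - 25515x^4 - 8505x^3 - 1755x^2 - 207x - 11
(D + Δ + S_{3}) Δ f = -45927x^6 - 46683x^5 - 28350x^4 - 14175x^3 - 8370x^2 - 4515x - 1226


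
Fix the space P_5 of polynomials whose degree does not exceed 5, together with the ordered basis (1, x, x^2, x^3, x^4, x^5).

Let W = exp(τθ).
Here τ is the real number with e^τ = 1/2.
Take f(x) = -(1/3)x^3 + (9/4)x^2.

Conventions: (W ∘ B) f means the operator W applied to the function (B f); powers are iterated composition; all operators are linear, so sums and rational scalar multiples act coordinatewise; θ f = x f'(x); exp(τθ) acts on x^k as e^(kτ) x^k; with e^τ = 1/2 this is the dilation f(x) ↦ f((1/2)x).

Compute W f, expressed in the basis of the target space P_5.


g(x) = -(1/24)x^3 + (9/16)x^2

exp(τθ) x^k = e^(kτ) x^k; with e^τ = 1/2 this sends x^k to (1/2)^k x^k
x^2 ↦ 1/4 x^2
x^3 ↦ 1/8 x^3
applying this coordinatewise to f: exp(τθ) f = -(1/24)x^3 + (9/16)x^2


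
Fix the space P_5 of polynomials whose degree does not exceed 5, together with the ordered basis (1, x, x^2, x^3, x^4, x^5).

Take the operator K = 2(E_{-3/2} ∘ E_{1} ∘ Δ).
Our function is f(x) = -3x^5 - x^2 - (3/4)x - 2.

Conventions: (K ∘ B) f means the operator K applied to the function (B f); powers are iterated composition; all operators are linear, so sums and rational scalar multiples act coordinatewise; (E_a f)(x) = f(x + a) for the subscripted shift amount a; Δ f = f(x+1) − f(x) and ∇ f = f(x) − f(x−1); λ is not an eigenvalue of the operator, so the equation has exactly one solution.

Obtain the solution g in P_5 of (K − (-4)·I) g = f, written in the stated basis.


write g with unknown coordinates in the stated basis and equate coefficients in (K − (-4)·I) g = f
solving from the highest basis element down gives g = -(3/4)x^5 + (15/8)x^4 - (15/4)x^3 + (101/16)x^2 - (119/16)x + 475/128
check: K g = -(15/2)x^4 + 15x^3 - (105/4)x^2 + 29x - 539/32
so K g − (-4)·g = -3x^5 - x^2 - (3/4)x - 2 = f ✓

g(x) = -(3/4)x^5 + (15/8)x^4 - (15/4)x^3 + (101/16)x^2 - (119/16)x + 475/128


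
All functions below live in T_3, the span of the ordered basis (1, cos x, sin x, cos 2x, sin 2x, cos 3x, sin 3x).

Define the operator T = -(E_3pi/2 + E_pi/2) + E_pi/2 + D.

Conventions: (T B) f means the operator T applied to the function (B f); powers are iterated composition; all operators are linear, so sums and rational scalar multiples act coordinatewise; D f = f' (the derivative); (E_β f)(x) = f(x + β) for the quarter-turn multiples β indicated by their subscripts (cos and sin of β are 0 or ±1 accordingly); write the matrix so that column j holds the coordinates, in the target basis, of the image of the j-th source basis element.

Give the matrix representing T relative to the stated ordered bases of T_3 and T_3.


the matrix is [[-1, 0, 0, 0, 0, 0, 0]; [0, 0, 2, 0, 0, 0, 0]; [0, -2, 0, 0, 0, 0, 0]; [0, 0, 0, 1, 2, 0, 0]; [0, 0, 0, -2, 1, 0, 0]; [0, 0, 0, 0, 0, 0, 2]; [0, 0, 0, 0, 0, -2, 0]] (rows listed top to bottom)

image of 1: -1
image of cos x: -2sin x
image of sin x: 2cos x
image of cos 2x: cos 2x - 2sin 2x
image of sin 2x: 2cos 2x + sin 2x
image of cos 3x: -2sin 3x
image of sin 3x: 2cos 3x
each image's coordinates form column j of the matrix


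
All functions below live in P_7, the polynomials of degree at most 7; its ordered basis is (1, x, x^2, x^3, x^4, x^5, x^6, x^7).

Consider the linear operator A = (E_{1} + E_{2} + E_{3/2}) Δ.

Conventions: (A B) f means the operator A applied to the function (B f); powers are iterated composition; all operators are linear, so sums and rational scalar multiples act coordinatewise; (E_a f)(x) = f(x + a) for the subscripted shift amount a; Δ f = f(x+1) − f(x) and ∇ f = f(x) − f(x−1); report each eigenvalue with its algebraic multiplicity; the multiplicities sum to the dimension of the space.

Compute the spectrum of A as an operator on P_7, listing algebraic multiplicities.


image of 1: 0
image of x: 3
image of x^2: 6x + 12
image of x^3: 9x^2 + 36x + 153/4
image of x^4: 12x^3 + 72x^2 + 153x + 114
image of x^5: 15x^4 + 120x^3 + (765/2)x^2 + 570x + 5313/16
image of x^6: 18x^5 + 180x^4 + 765x^3 + 1710x^2 + (15939/8)x + 3843/4
image of x^7: 21x^6 + 252x^5 + (5355/4)x^4 + 3990x^3 + (111573/16)x^2 + (26901/4)x + 177873/64
the matrix is upper triangular; its diagonal is (0, 0, 0, 0, 0, 0, 0, 0)
for a triangular matrix the eigenvalues are the diagonal entries, with algebraic multiplicity their repetition count

λ = 0 (multiplicity 8)


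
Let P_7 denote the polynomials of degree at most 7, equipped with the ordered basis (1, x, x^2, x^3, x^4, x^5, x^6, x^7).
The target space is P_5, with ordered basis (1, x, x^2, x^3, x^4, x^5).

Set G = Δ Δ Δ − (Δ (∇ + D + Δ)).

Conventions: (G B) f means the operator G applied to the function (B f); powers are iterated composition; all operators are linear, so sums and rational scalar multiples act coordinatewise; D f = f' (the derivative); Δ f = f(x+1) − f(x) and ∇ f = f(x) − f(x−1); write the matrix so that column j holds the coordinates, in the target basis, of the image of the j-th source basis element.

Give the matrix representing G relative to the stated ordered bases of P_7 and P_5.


image of 1: 0
image of x: 0
image of x^2: -6
image of x^3: -18x - 3
image of x^4: -36x^2 - 12x + 16
image of x^5: -60x^3 - 30x^2 + 80x + 115
image of x^6: -90x^4 - 60x^3 + 240x^2 + 690x + 470
image of x^7: -126x^5 - 105x^4 + 560x^3 + 2415x^2 + 3290x + 1673
each image's coordinates form column j of the matrix

the matrix is [[0, 0, -6, -3, 16, 115, 470, 1673]; [0, 0, 0, -18, -12, 80, 690, 3290]; [0, 0, 0, 0, -36, -30, 240, 2415]; [0, 0, 0, 0, 0, -60, -60, 560]; [0, 0, 0, 0, 0, 0, -90, -105]; [0, 0, 0, 0, 0, 0, 0, -126]] (rows listed top to bottom)


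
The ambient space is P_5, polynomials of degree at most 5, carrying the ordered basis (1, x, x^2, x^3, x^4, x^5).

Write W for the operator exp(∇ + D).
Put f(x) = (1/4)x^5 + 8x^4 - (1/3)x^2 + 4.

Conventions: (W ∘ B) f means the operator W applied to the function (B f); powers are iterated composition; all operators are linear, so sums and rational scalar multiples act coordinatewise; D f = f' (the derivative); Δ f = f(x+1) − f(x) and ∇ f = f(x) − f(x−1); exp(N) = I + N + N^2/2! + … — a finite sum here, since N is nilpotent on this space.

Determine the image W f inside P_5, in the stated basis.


order-1 term: (5/2)x^4 + (123/2)x^3 - (91/2)x^2 + (353/12)x - 89/12
order-2 term: 10x^3 + 177x^2 - (713/4)x + 245/3
order-3 term: 20x^2 + 226x - 349/2
order-4 term: 20x + 108
order-5 term: 8
the series for exp(∇ + D) f terminates at order 5
exp(∇ + D) f = (1/4)x^5 + (21/2)x^4 + (143/2)x^3 + (907/6)x^2 + (583/6)x + 79/4

g(x) = (1/4)x^5 + (21/2)x^4 + (143/2)x^3 + (907/6)x^2 + (583/6)x + 79/4


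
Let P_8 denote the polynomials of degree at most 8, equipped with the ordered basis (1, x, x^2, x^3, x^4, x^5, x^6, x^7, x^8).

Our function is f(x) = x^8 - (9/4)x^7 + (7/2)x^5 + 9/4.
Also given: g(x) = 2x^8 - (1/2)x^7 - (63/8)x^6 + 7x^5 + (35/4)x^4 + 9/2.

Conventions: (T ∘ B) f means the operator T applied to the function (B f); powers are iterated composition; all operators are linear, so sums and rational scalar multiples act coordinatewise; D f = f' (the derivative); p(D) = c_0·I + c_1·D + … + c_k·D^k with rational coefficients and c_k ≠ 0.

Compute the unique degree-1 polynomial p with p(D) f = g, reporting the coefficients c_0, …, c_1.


D^0 f = x^8 - (9/4)x^7 + (7/2)x^5 + 9/4
D^1 f = 8x^7 - (63/4)x^6 + (35/2)x^4
matching coefficients of g against c_0 f + c_1 Df + … from the top degree down determines the c_i
solution: c_0 = 2, c_1 = 1/2

c_0 = 2, c_1 = 1/2


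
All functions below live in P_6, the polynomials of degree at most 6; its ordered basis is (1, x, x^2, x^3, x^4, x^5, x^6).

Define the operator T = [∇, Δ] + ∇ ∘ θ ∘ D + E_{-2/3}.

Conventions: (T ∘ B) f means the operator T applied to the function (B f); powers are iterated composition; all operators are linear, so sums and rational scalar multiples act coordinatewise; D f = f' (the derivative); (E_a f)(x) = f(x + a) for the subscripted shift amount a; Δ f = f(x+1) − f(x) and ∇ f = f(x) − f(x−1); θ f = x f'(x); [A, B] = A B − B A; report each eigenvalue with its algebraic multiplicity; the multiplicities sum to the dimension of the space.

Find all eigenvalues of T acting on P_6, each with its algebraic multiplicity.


image of 1: 1
image of x: x - 2/3
image of x^2: x^2 - (4/3)x + 22/9
image of x^3: x^3 - 2x^2 + (40/3)x - 170/27
image of x^4: x^4 - (8/3)x^3 + (116/3)x^2 - (1004/27)x + 988/81
image of x^5: x^5 - (10/3)x^4 + (760/9)x^3 - (3320/27)x^2 + (6560/81)x - 4892/243
image of x^6: x^6 - 4x^5 + (470/3)x^4 - (8260/27)x^3 + (8180/27)x^2 - (12214/81)x + 21934/729
the matrix is upper triangular; its diagonal is (1, 1, 1, 1, 1, 1, 1)
for a triangular matrix the eigenvalues are the diagonal entries, with algebraic multiplicity their repetition count

λ = 1 (multiplicity 7)


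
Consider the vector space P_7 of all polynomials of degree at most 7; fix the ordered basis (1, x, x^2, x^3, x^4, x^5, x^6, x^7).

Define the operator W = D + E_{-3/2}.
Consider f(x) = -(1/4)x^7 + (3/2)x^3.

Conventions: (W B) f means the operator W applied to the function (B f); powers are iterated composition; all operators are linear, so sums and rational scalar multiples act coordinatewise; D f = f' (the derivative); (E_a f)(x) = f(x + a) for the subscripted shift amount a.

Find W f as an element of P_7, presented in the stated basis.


D f = -(7/4)x^6 + (9/2)x^2
E_{-3/2} f = -(1/4)x^7 + (21/8)x^6 - (189/16)x^5 + (945/32)x^4 - (2739/64)x^3 + (4239/128)x^2 - (2511/256)x - 405/512
(D + E_{-3/2}) f = -(1/4)x^7 + (7/8)x^6 - (189/16)x^5 + (945/32)x^4 - (2739/64)x^3 + (4815/128)x^2 - (2511/256)x - 405/512

the result is g(x) = -(1/4)x^7 + (7/8)x^6 - (189/16)x^5 + (945/32)x^4 - (2739/64)x^3 + (4815/128)x^2 - (2511/256)x - 405/512


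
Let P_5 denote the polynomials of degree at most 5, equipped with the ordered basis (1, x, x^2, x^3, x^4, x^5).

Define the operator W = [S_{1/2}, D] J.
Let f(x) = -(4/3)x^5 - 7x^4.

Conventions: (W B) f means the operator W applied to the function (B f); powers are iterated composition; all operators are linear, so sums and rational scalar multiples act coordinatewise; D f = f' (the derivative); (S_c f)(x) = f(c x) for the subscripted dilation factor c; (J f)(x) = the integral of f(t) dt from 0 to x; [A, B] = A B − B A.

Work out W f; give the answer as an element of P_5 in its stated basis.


J f = -(2/9)x^6 - (7/5)x^5
D J f = -(4/3)x^5 - 7x^4
S_{1/2} D J f = -(1/24)x^5 - (7/16)x^4
S_{1/2} J f = -(1/288)x^6 - (7/160)x^5
D S_{1/2} J f = -(1/48)x^5 - (7/32)x^4
[S_{1/2}, D] J f = -(1/48)x^5 - (7/32)x^4

the image equals g(x) = -(1/48)x^5 - (7/32)x^4


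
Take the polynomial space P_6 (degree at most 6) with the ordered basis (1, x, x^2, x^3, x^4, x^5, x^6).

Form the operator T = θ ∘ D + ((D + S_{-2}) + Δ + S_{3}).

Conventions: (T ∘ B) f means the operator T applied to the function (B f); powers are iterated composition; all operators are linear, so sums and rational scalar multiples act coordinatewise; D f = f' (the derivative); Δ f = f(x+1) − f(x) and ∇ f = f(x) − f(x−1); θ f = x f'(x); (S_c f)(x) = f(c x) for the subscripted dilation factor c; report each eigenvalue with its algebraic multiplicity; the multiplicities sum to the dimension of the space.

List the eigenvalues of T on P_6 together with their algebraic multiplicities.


λ = 1 (multiplicity 1), λ = 2 (multiplicity 1), λ = 13 (multiplicity 1), λ = 19 (multiplicity 1), λ = 97 (multiplicity 1), λ = 211 (multiplicity 1), λ = 793 (multiplicity 1)

image of 1: 2
image of x: x + 2
image of x^2: 13x^2 + 6x + 1
image of x^3: 19x^3 + 12x^2 + 3x + 1
image of x^4: 97x^4 + 20x^3 + 6x^2 + 4x + 1
image of x^5: 211x^5 + 30x^4 + 10x^3 + 10x^2 + 5x + 1
image of x^6: 793x^6 + 42x^5 + 15x^4 + 20x^3 + 15x^2 + 6x + 1
the matrix is upper triangular; its diagonal is (2, 1, 13, 19, 97, 211, 793)
for a triangular matrix the eigenvalues are the diagonal entries, with algebraic multiplicity their repetition count


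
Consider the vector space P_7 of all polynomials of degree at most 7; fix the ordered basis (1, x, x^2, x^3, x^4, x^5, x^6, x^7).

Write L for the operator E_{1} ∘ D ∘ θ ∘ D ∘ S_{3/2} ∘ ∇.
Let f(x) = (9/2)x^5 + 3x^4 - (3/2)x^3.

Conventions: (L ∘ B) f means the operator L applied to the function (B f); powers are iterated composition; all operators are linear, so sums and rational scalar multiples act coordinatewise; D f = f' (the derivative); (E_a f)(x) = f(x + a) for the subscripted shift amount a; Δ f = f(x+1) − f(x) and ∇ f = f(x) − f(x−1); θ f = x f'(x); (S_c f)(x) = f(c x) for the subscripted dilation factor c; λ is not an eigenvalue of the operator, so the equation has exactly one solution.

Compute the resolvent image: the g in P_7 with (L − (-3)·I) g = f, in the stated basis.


write g with unknown coordinates in the stated basis and equate coefficients in (L − (-3)·I) g = f
solving from the highest basis element down gives g = (3/2)x^5 + x^4 - (1/2)x^3 - (3645/8)x^2 - (3051/4)x - 2547/8
check: L g = (10935/8)x^2 + (9153/4)x + 7641/8
so L g − (-3)·g = (9/2)x^5 + 3x^4 - (3/2)x^3 = f ✓

the result is g(x) = (3/2)x^5 + x^4 - (1/2)x^3 - (3645/8)x^2 - (3051/4)x - 2547/8


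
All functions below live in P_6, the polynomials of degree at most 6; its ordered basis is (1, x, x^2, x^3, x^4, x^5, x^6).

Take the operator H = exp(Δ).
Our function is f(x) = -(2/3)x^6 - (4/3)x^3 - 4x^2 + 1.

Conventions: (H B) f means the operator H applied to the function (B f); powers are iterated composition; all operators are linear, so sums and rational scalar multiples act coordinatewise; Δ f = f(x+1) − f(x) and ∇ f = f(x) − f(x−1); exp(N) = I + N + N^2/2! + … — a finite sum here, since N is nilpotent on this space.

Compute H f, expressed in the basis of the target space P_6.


the result is g(x) = -(2/3)x^6 - 4x^5 - 20x^4 - 68x^3 - 158x^2 - 224x - 149

order-1 term: -4x^5 - 10x^4 - (40/3)x^3 - 14x^2 - 16x - 6
order-2 term: -10x^4 - 40x^3 - 70x^2 - 64x - 86/3
order-3 term: -(40/3)x^3 - 60x^2 - 100x - 184/3
order-4 term: -10x^2 - 40x - 130/3
order-5 term: -4x - 10
order-6 term: -2/3
the series for exp(Δ) f terminates at order 6
exp(Δ) f = -(2/3)x^6 - 4x^5 - 20x^4 - 68x^3 - 158x^2 - 224x - 149


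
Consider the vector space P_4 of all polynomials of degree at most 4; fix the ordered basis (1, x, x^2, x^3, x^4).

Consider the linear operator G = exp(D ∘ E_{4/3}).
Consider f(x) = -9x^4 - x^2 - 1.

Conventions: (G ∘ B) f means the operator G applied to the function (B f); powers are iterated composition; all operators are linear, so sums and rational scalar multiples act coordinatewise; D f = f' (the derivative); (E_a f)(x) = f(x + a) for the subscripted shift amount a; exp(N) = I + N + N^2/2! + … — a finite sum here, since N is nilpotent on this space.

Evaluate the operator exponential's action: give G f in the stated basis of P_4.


order-1 term: -36x^3 - 144x^2 - 194x - 88
order-2 term: -54x^2 - 288x - 385
order-3 term: -36x - 144
order-4 term: -9
the series for exp(D ∘ E_{4/3}) f terminates at order 4
exp(D ∘ E_{4/3}) f = -9x^4 - 36x^3 - 199x^2 - 518x - 627

g(x) = -9x^4 - 36x^3 - 199x^2 - 518x - 627


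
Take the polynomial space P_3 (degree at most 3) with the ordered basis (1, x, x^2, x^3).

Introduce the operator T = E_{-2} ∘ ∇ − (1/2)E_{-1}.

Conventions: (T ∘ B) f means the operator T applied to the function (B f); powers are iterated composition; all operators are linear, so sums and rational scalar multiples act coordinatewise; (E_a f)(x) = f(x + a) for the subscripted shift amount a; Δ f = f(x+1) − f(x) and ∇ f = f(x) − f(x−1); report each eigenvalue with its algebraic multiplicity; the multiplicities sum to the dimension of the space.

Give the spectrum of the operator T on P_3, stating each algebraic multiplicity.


λ = -1/2 (multiplicity 4)

image of 1: -1/2
image of x: -(1/2)x + 3/2
image of x^2: -(1/2)x^2 + 3x - 11/2
image of x^3: -(1/2)x^3 + (9/2)x^2 - (33/2)x + 39/2
the matrix is upper triangular; its diagonal is (-1/2, -1/2, -1/2, -1/2)
for a triangular matrix the eigenvalues are the diagonal entries, with algebraic multiplicity their repetition count


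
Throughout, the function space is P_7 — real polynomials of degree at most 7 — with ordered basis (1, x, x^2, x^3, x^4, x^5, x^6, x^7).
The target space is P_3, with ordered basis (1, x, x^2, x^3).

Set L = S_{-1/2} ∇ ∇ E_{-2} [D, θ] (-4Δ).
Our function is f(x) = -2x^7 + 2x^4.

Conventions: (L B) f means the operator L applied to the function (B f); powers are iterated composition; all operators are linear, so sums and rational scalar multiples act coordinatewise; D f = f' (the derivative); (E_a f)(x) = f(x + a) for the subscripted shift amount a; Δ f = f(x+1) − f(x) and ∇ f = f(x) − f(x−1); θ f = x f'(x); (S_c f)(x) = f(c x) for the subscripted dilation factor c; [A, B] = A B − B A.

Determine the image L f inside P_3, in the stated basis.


the image equals g(x) = -840x^3 - 12600x^2 - 65520x - 117792

Δ f = -14x^6 - 42x^5 - 70x^4 - 62x^3 - 30x^2 - 6x
(-4Δ) f = 56x^6 + 168x^5 + 280x^4 + 248x^3 + 120x^2 + 24x
θ (-4Δ) f = 336x^6 + 840x^5 + 1120x^4 + 744x^3 + 240x^2 + 24x
D θ (-4Δ) f = 2016x^5 + 4200x^4 + 4480x^3 + 2232x^2 + 480x + 24
D (-4Δ) f = 336x^5 + 840x^4 + 1120x^3 + 744x^2 + 240x + 24
θ D (-4Δ) f = 1680x^5 + 3360x^4 + 3360x^3 + 1488x^2 + 240x
[D, θ] (-4Δ) f = 336x^5 + 840x^4 + 1120x^3 + 744x^2 + 240x + 24
E_{-2} ([D, θ] (-4Δ)) f = 336x^5 - 2520x^4 + 7840x^3 - 12696x^2 + 10704x - 3752
∇ E_{-2} ([D, θ] (-4Δ)) f = 1680x^4 - 13440x^3 + 42000x^2 - 60672x + 34096
∇ ∇ E_{-2} ([D, θ] (-4Δ)) f = 6720x^3 - 50400x^2 + 131040x - 117792
S_{-1/2} (∇ ∇ E_{-2}) ([D, θ] (-4Δ)) f = -840x^3 - 12600x^2 - 65520x - 117792


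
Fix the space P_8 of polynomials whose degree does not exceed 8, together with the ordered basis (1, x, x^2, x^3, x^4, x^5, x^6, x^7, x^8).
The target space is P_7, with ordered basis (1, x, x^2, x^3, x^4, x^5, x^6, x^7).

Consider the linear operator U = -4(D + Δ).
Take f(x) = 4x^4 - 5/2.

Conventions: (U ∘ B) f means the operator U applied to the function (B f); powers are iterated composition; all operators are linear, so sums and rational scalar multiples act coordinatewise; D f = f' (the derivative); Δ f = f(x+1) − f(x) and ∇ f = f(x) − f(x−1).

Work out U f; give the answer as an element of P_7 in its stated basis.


g(x) = -128x^3 - 96x^2 - 64x - 16

D f = 16x^3
Δ f = 16x^3 + 24x^2 + 16x + 4
(D + Δ) f = 32x^3 + 24x^2 + 16x + 4
(-4(D + Δ)) f = -128x^3 - 96x^2 - 64x - 16


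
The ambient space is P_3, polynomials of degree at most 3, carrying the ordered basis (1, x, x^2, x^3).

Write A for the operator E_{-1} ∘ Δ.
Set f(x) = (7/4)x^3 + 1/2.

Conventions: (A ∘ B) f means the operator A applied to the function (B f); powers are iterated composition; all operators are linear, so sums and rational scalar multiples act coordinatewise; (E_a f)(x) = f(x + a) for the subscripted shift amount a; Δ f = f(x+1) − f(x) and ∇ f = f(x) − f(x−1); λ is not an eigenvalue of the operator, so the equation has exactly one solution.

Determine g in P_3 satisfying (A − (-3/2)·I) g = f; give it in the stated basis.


the result is g(x) = (7/6)x^3 - (7/3)x^2 + (49/9)x - 152/27

write g with unknown coordinates in the stated basis and equate coefficients in (A − (-3/2)·I) g = f
solving from the highest basis element down gives g = (7/6)x^3 - (7/3)x^2 + (49/9)x - 152/27
check: A g = (7/2)x^2 - (49/6)x + 161/18
so A g − (-3/2)·g = (7/4)x^3 + 1/2 = f ✓


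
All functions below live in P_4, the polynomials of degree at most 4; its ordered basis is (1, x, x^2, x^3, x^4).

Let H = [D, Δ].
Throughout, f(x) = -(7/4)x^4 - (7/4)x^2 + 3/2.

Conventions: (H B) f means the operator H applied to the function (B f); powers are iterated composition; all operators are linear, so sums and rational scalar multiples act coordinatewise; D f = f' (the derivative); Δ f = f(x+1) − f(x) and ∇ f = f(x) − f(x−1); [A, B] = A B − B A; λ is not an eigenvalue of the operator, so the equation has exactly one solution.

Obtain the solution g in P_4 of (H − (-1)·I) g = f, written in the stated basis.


the image equals g(x) = -(7/4)x^4 - (7/4)x^2 + 3/2

write g with unknown coordinates in the stated basis and equate coefficients in (H − (-1)·I) g = f
solving from the highest basis element down gives g = -(7/4)x^4 - (7/4)x^2 + 3/2
check: H g = 0
so H g − (-1)·g = -(7/4)x^4 - (7/4)x^2 + 3/2 = f ✓


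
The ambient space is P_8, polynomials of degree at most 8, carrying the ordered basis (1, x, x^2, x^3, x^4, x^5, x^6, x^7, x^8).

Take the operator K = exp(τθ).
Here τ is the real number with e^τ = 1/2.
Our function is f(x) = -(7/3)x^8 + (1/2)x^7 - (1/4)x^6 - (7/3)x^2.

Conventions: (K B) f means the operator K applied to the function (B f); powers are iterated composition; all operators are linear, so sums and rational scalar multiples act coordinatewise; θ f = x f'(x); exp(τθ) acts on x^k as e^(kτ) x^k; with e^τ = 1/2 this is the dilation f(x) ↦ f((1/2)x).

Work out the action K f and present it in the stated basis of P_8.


exp(τθ) x^k = e^(kτ) x^k; with e^τ = 1/2 this sends x^k to (1/2)^k x^k
x^2 ↦ 1/4 x^2
x^6 ↦ 1/64 x^6
x^7 ↦ 1/128 x^7
x^8 ↦ 1/256 x^8
applying this coordinatewise to f: exp(τθ) f = -(7/768)x^8 + (1/256)x^7 - (1/256)x^6 - (7/12)x^2

g(x) = -(7/768)x^8 + (1/256)x^7 - (1/256)x^6 - (7/12)x^2


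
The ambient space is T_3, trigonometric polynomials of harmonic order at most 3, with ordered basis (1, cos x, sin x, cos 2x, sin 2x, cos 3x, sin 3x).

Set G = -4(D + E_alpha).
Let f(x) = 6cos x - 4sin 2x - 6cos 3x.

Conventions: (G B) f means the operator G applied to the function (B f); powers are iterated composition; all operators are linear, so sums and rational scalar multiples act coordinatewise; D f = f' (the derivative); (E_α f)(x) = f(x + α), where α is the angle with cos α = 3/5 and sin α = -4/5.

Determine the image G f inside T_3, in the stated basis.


g(x) = -(72/5)cos x + (24/5)sin x + (416/25)cos 2x - (112/25)sin 2x - (2808/125)cos 3x - (7944/125)sin 3x

D f = -6sin x - 8cos 2x + 18sin 3x
E_alpha f = (18/5)cos x + (24/5)sin x + (96/25)cos 2x + (28/25)sin 2x + (702/125)cos 3x - (264/125)sin 3x
(D + E_alpha) f = (18/5)cos x - (6/5)sin x - (104/25)cos 2x + (28/25)sin 2x + (702/125)cos 3x + (1986/125)sin 3x
(-4(D + E_alpha)) f = -(72/5)cos x + (24/5)sin x + (416/25)cos 2x - (112/25)sin 2x - (2808/125)cos 3x - (7944/125)sin 3x


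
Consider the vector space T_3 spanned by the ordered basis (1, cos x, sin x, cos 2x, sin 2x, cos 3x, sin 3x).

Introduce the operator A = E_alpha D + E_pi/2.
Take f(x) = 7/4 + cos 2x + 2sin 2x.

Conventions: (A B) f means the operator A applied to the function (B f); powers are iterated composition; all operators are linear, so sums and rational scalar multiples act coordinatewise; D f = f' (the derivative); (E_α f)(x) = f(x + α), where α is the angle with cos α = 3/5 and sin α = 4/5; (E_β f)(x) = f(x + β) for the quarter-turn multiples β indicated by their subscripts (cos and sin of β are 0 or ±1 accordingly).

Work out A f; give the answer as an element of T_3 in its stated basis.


D f = 4cos 2x - 2sin 2x
E_alpha D f = -(76/25)cos 2x - (82/25)sin 2x
E_pi/2 f = 7/4 - cos 2x - 2sin 2x
(E_alpha D + E_pi/2) f = 7/4 - (101/25)cos 2x - (132/25)sin 2x

the image equals g(x) = 7/4 - (101/25)cos 2x - (132/25)sin 2x
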